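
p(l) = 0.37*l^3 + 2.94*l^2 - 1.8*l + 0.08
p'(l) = 1.11*l^2 + 5.88*l - 1.8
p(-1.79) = 10.60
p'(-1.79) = -8.77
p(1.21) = 2.86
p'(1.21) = 6.94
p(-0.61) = 2.19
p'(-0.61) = -4.97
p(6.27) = 195.58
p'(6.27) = 78.70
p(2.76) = 25.29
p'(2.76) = 22.88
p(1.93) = 10.22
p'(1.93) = 13.68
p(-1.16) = 5.55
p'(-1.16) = -7.13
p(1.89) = 9.68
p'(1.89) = 13.28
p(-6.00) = 36.80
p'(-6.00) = 2.88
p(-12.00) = -194.32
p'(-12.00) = 87.48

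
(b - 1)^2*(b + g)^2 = b^4 + 2*b^3*g - 2*b^3 + b^2*g^2 - 4*b^2*g + b^2 - 2*b*g^2 + 2*b*g + g^2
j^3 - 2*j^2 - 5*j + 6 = (j - 3)*(j - 1)*(j + 2)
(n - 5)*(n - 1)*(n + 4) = n^3 - 2*n^2 - 19*n + 20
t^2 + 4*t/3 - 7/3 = (t - 1)*(t + 7/3)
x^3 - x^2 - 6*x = x*(x - 3)*(x + 2)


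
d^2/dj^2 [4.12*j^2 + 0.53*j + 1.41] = 8.24000000000000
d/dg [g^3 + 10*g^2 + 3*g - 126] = 3*g^2 + 20*g + 3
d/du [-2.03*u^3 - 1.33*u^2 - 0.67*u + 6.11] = -6.09*u^2 - 2.66*u - 0.67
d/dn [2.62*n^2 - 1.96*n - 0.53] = 5.24*n - 1.96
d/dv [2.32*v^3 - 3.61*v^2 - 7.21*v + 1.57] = 6.96*v^2 - 7.22*v - 7.21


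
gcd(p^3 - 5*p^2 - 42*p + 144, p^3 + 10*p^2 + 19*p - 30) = p + 6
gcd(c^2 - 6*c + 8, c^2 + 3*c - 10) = c - 2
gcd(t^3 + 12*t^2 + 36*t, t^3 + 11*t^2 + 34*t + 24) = t + 6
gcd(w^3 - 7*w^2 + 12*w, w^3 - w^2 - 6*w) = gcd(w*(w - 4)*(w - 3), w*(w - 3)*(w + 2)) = w^2 - 3*w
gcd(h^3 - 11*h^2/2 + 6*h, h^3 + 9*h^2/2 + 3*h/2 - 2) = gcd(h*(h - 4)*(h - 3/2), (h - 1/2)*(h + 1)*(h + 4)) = 1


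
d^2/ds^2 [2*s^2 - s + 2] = 4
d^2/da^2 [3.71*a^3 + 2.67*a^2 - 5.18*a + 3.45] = 22.26*a + 5.34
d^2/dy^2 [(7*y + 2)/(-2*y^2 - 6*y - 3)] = 4*(-2*(2*y + 3)^2*(7*y + 2) + (21*y + 23)*(2*y^2 + 6*y + 3))/(2*y^2 + 6*y + 3)^3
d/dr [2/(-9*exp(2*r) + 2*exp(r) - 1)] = (36*exp(r) - 4)*exp(r)/(9*exp(2*r) - 2*exp(r) + 1)^2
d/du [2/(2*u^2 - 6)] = -2*u/(u^2 - 3)^2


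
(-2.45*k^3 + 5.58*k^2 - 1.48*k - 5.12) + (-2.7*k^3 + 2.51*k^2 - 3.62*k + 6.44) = -5.15*k^3 + 8.09*k^2 - 5.1*k + 1.32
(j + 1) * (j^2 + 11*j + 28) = j^3 + 12*j^2 + 39*j + 28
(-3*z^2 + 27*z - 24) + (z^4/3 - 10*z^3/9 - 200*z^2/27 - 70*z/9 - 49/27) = z^4/3 - 10*z^3/9 - 281*z^2/27 + 173*z/9 - 697/27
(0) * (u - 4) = 0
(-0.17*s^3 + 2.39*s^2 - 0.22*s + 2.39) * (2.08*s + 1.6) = -0.3536*s^4 + 4.6992*s^3 + 3.3664*s^2 + 4.6192*s + 3.824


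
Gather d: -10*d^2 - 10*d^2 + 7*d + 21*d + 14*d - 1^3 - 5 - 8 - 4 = -20*d^2 + 42*d - 18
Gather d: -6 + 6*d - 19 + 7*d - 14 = 13*d - 39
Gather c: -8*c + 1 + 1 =2 - 8*c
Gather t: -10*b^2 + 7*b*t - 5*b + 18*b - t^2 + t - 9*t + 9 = -10*b^2 + 13*b - t^2 + t*(7*b - 8) + 9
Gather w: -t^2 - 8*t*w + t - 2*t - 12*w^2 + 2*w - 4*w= -t^2 - t - 12*w^2 + w*(-8*t - 2)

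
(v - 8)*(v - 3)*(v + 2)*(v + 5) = v^4 - 4*v^3 - 43*v^2 + 58*v + 240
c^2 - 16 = (c - 4)*(c + 4)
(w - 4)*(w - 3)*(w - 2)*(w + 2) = w^4 - 7*w^3 + 8*w^2 + 28*w - 48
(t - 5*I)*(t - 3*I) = t^2 - 8*I*t - 15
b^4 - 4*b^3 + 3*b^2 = b^2*(b - 3)*(b - 1)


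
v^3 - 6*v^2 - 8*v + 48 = (v - 6)*(v - 2*sqrt(2))*(v + 2*sqrt(2))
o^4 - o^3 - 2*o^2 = o^2*(o - 2)*(o + 1)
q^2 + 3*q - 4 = (q - 1)*(q + 4)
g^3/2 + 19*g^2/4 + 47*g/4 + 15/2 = (g/2 + 1/2)*(g + 5/2)*(g + 6)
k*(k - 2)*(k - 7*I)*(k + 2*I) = k^4 - 2*k^3 - 5*I*k^3 + 14*k^2 + 10*I*k^2 - 28*k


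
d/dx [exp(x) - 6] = exp(x)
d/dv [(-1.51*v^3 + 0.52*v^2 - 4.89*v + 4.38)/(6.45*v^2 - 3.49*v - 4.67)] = (-9.7395*v^4 + 10.5398*v^3 + 50.8808*v^2 - 61.3588*v + 38.1225)/(41.6025*v^4 - 45.021*v^3 - 48.0629*v^2 + 32.5966*v + 21.8089)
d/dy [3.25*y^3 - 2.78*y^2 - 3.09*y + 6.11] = 9.75*y^2 - 5.56*y - 3.09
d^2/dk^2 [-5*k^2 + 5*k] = -10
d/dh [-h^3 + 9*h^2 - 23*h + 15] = -3*h^2 + 18*h - 23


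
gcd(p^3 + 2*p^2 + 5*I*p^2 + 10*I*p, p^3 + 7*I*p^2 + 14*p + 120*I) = p + 5*I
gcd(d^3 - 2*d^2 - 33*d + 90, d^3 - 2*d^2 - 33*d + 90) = d^3 - 2*d^2 - 33*d + 90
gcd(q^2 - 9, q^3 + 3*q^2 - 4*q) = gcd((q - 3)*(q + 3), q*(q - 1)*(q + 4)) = 1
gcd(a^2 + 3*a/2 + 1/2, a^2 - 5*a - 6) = a + 1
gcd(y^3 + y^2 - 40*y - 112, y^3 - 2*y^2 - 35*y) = y - 7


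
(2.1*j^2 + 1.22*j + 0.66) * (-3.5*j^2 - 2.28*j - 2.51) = -7.35*j^4 - 9.058*j^3 - 10.3626*j^2 - 4.567*j - 1.6566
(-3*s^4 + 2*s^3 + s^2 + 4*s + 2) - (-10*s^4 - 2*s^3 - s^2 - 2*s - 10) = 7*s^4 + 4*s^3 + 2*s^2 + 6*s + 12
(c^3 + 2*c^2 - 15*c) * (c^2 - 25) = c^5 + 2*c^4 - 40*c^3 - 50*c^2 + 375*c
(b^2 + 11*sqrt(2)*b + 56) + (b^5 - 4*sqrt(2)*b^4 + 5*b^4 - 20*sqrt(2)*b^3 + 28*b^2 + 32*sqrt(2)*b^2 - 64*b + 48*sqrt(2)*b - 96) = b^5 - 4*sqrt(2)*b^4 + 5*b^4 - 20*sqrt(2)*b^3 + 29*b^2 + 32*sqrt(2)*b^2 - 64*b + 59*sqrt(2)*b - 40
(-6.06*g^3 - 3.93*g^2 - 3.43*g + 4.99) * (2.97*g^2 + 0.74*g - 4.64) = -17.9982*g^5 - 16.1565*g^4 + 15.0231*g^3 + 30.5173*g^2 + 19.6078*g - 23.1536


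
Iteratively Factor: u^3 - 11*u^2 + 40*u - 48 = (u - 4)*(u^2 - 7*u + 12) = (u - 4)*(u - 3)*(u - 4)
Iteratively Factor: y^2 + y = (y + 1)*(y)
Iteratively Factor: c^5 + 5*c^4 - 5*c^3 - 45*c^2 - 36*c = (c + 1)*(c^4 + 4*c^3 - 9*c^2 - 36*c) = (c + 1)*(c + 4)*(c^3 - 9*c) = (c + 1)*(c + 3)*(c + 4)*(c^2 - 3*c) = (c - 3)*(c + 1)*(c + 3)*(c + 4)*(c)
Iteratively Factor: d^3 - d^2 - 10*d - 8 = (d - 4)*(d^2 + 3*d + 2) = (d - 4)*(d + 1)*(d + 2)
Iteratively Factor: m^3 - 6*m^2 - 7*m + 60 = (m - 5)*(m^2 - m - 12) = (m - 5)*(m - 4)*(m + 3)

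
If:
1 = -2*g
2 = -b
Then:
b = -2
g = -1/2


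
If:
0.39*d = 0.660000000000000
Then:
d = 1.69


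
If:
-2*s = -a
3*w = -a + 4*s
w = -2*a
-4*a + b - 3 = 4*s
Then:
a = 0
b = 3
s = 0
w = 0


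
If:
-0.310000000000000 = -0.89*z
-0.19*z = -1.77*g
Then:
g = 0.04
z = 0.35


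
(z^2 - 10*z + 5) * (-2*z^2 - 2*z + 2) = -2*z^4 + 18*z^3 + 12*z^2 - 30*z + 10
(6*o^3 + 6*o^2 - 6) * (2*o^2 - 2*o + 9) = 12*o^5 + 42*o^3 + 42*o^2 + 12*o - 54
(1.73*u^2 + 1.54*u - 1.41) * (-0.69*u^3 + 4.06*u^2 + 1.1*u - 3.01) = -1.1937*u^5 + 5.9612*u^4 + 9.1283*u^3 - 9.2379*u^2 - 6.1864*u + 4.2441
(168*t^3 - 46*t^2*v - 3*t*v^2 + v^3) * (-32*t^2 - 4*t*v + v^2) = -5376*t^5 + 800*t^4*v + 448*t^3*v^2 - 66*t^2*v^3 - 7*t*v^4 + v^5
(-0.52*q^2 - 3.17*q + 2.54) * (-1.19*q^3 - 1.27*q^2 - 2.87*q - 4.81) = 0.6188*q^5 + 4.4327*q^4 + 2.4957*q^3 + 8.3733*q^2 + 7.9579*q - 12.2174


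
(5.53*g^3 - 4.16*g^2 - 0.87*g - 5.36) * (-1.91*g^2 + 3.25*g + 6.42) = -10.5623*g^5 + 25.9181*g^4 + 23.6443*g^3 - 19.2971*g^2 - 23.0054*g - 34.4112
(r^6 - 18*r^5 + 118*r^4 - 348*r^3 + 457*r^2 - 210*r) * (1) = r^6 - 18*r^5 + 118*r^4 - 348*r^3 + 457*r^2 - 210*r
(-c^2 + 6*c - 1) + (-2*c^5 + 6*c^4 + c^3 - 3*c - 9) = -2*c^5 + 6*c^4 + c^3 - c^2 + 3*c - 10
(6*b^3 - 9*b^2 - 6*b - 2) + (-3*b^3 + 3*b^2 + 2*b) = 3*b^3 - 6*b^2 - 4*b - 2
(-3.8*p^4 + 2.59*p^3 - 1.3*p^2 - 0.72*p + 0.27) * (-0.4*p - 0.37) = 1.52*p^5 + 0.37*p^4 - 0.4383*p^3 + 0.769*p^2 + 0.1584*p - 0.0999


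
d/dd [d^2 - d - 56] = 2*d - 1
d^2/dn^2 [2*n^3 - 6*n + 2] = 12*n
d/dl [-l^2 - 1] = -2*l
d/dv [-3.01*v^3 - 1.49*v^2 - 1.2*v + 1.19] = -9.03*v^2 - 2.98*v - 1.2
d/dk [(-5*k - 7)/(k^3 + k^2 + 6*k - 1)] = (-5*k^3 - 5*k^2 - 30*k + (5*k + 7)*(3*k^2 + 2*k + 6) + 5)/(k^3 + k^2 + 6*k - 1)^2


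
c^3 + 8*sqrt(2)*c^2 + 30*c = c*(c + 3*sqrt(2))*(c + 5*sqrt(2))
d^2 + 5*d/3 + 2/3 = (d + 2/3)*(d + 1)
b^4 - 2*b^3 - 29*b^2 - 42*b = b*(b - 7)*(b + 2)*(b + 3)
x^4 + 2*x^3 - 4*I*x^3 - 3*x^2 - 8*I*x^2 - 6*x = x*(x + 2)*(x - 3*I)*(x - I)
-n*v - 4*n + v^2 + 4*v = (-n + v)*(v + 4)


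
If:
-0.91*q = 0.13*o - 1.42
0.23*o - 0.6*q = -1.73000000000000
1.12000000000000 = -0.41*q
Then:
No Solution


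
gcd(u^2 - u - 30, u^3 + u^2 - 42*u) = u - 6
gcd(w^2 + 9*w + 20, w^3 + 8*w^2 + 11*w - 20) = w^2 + 9*w + 20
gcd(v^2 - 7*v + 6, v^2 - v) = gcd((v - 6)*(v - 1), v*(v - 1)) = v - 1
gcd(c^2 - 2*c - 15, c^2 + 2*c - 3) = c + 3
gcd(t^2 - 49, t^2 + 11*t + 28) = t + 7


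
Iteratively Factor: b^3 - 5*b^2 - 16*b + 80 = (b - 5)*(b^2 - 16) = (b - 5)*(b + 4)*(b - 4)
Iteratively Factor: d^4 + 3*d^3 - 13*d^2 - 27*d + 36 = (d - 1)*(d^3 + 4*d^2 - 9*d - 36) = (d - 1)*(d + 4)*(d^2 - 9) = (d - 3)*(d - 1)*(d + 4)*(d + 3)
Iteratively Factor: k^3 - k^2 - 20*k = (k + 4)*(k^2 - 5*k) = k*(k + 4)*(k - 5)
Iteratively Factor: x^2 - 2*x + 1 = (x - 1)*(x - 1)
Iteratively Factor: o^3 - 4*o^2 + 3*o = (o - 1)*(o^2 - 3*o) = o*(o - 1)*(o - 3)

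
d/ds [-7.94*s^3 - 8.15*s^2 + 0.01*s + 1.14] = -23.82*s^2 - 16.3*s + 0.01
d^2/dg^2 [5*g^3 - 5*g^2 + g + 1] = 30*g - 10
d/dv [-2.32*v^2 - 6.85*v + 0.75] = -4.64*v - 6.85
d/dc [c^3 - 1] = 3*c^2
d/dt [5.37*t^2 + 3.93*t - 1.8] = 10.74*t + 3.93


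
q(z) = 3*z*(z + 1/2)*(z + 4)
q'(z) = 3*z*(z + 1/2) + 3*z*(z + 4) + 3*(z + 1/2)*(z + 4) = 9*z^2 + 27*z + 6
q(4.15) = 471.82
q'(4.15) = 273.05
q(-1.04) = 4.99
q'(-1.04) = -12.35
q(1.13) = 28.35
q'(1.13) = 48.00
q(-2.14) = 19.58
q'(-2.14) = -10.56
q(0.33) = 3.56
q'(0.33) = 15.89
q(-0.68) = 1.22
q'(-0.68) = -8.20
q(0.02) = 0.13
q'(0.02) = 6.54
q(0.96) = 20.86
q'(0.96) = 40.21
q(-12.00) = -3312.00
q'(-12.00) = 978.00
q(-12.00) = -3312.00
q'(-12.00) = 978.00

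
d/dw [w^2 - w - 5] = 2*w - 1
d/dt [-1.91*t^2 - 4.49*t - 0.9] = -3.82*t - 4.49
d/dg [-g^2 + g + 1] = 1 - 2*g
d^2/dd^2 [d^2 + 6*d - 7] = 2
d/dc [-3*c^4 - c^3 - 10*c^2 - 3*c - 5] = -12*c^3 - 3*c^2 - 20*c - 3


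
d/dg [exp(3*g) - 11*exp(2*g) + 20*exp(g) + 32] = (3*exp(2*g) - 22*exp(g) + 20)*exp(g)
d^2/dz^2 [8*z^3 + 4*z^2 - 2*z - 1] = 48*z + 8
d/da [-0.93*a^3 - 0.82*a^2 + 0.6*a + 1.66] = -2.79*a^2 - 1.64*a + 0.6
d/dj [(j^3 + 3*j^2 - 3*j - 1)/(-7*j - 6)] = (-14*j^3 - 39*j^2 - 36*j + 11)/(49*j^2 + 84*j + 36)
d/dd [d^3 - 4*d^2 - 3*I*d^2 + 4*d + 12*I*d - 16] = 3*d^2 - 8*d - 6*I*d + 4 + 12*I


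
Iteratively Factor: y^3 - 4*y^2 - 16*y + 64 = (y - 4)*(y^2 - 16) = (y - 4)^2*(y + 4)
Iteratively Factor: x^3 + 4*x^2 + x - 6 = (x - 1)*(x^2 + 5*x + 6) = (x - 1)*(x + 3)*(x + 2)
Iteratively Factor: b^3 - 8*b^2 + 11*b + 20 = (b + 1)*(b^2 - 9*b + 20) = (b - 5)*(b + 1)*(b - 4)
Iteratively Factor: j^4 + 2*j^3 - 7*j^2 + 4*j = (j - 1)*(j^3 + 3*j^2 - 4*j) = j*(j - 1)*(j^2 + 3*j - 4) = j*(j - 1)*(j + 4)*(j - 1)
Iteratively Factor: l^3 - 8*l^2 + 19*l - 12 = (l - 4)*(l^2 - 4*l + 3) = (l - 4)*(l - 1)*(l - 3)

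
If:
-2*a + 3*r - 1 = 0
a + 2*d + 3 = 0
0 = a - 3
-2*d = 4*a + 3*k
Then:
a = 3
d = -3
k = -2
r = 7/3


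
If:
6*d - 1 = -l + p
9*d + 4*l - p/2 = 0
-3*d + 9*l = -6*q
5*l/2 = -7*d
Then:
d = 5/38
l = -7/19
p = -11/19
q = 47/76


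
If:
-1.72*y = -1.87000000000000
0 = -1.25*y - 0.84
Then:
No Solution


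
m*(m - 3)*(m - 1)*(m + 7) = m^4 + 3*m^3 - 25*m^2 + 21*m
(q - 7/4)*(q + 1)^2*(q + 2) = q^4 + 9*q^3/4 - 2*q^2 - 27*q/4 - 7/2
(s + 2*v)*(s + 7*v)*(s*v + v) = s^3*v + 9*s^2*v^2 + s^2*v + 14*s*v^3 + 9*s*v^2 + 14*v^3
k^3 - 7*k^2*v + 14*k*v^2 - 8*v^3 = (k - 4*v)*(k - 2*v)*(k - v)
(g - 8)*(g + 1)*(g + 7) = g^3 - 57*g - 56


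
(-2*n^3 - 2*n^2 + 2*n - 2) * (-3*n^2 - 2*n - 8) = 6*n^5 + 10*n^4 + 14*n^3 + 18*n^2 - 12*n + 16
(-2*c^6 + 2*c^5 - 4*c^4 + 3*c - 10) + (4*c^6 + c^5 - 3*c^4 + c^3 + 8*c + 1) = 2*c^6 + 3*c^5 - 7*c^4 + c^3 + 11*c - 9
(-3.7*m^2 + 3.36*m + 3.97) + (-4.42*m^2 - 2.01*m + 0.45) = -8.12*m^2 + 1.35*m + 4.42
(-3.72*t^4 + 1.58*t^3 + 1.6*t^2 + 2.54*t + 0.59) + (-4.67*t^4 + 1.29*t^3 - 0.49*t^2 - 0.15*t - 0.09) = -8.39*t^4 + 2.87*t^3 + 1.11*t^2 + 2.39*t + 0.5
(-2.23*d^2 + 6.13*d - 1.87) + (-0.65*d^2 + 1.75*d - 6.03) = -2.88*d^2 + 7.88*d - 7.9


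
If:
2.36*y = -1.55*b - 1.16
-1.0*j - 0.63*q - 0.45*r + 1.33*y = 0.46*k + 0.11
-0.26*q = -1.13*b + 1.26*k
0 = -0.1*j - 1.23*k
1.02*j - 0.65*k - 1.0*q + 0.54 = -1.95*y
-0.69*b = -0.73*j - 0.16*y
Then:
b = -0.07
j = 0.03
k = -0.00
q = -0.29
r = -1.21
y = -0.45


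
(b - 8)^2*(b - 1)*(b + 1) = b^4 - 16*b^3 + 63*b^2 + 16*b - 64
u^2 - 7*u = u*(u - 7)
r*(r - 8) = r^2 - 8*r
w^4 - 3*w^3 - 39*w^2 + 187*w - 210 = (w - 5)*(w - 3)*(w - 2)*(w + 7)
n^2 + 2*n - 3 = (n - 1)*(n + 3)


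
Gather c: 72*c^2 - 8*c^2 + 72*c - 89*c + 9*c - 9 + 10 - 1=64*c^2 - 8*c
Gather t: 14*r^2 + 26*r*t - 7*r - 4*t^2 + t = 14*r^2 - 7*r - 4*t^2 + t*(26*r + 1)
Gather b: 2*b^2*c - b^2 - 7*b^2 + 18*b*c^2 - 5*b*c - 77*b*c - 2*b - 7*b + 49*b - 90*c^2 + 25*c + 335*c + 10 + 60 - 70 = b^2*(2*c - 8) + b*(18*c^2 - 82*c + 40) - 90*c^2 + 360*c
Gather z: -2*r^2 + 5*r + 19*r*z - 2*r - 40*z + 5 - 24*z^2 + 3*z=-2*r^2 + 3*r - 24*z^2 + z*(19*r - 37) + 5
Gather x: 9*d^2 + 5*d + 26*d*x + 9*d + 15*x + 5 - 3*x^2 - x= 9*d^2 + 14*d - 3*x^2 + x*(26*d + 14) + 5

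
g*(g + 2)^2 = g^3 + 4*g^2 + 4*g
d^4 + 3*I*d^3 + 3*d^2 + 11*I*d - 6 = (d - 2*I)*(d + I)^2*(d + 3*I)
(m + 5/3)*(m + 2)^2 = m^3 + 17*m^2/3 + 32*m/3 + 20/3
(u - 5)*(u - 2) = u^2 - 7*u + 10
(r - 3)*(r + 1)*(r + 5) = r^3 + 3*r^2 - 13*r - 15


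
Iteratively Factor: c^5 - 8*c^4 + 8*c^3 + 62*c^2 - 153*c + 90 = (c - 5)*(c^4 - 3*c^3 - 7*c^2 + 27*c - 18) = (c - 5)*(c - 1)*(c^3 - 2*c^2 - 9*c + 18) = (c - 5)*(c - 3)*(c - 1)*(c^2 + c - 6) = (c - 5)*(c - 3)*(c - 1)*(c + 3)*(c - 2)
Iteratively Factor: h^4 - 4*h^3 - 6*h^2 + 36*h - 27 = (h + 3)*(h^3 - 7*h^2 + 15*h - 9) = (h - 1)*(h + 3)*(h^2 - 6*h + 9) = (h - 3)*(h - 1)*(h + 3)*(h - 3)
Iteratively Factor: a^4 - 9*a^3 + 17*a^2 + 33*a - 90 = (a + 2)*(a^3 - 11*a^2 + 39*a - 45) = (a - 5)*(a + 2)*(a^2 - 6*a + 9) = (a - 5)*(a - 3)*(a + 2)*(a - 3)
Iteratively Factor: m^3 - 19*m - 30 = (m + 2)*(m^2 - 2*m - 15) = (m - 5)*(m + 2)*(m + 3)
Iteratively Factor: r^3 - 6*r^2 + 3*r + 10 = (r - 2)*(r^2 - 4*r - 5) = (r - 5)*(r - 2)*(r + 1)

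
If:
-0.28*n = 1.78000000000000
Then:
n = -6.36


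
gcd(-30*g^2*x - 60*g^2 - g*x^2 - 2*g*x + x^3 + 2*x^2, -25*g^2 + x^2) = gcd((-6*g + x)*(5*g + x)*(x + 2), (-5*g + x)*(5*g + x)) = 5*g + x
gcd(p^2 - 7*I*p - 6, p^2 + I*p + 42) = p - 6*I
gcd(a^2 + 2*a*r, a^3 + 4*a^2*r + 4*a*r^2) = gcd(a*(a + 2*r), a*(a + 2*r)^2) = a^2 + 2*a*r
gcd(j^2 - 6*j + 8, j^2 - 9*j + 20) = j - 4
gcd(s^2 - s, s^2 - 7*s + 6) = s - 1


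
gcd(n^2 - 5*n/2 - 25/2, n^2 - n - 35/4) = n + 5/2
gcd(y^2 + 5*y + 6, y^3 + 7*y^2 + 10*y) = y + 2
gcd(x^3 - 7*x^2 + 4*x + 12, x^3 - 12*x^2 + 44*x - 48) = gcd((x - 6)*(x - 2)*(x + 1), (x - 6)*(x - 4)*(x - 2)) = x^2 - 8*x + 12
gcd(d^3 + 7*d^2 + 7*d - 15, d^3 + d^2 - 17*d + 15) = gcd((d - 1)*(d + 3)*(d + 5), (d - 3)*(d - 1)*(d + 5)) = d^2 + 4*d - 5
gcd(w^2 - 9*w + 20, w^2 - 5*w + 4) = w - 4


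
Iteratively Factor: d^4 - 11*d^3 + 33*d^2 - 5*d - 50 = (d - 2)*(d^3 - 9*d^2 + 15*d + 25) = (d - 5)*(d - 2)*(d^2 - 4*d - 5) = (d - 5)^2*(d - 2)*(d + 1)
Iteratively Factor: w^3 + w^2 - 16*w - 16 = (w + 1)*(w^2 - 16) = (w - 4)*(w + 1)*(w + 4)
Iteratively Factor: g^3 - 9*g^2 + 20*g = (g - 5)*(g^2 - 4*g) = (g - 5)*(g - 4)*(g)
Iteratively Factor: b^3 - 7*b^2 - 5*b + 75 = (b + 3)*(b^2 - 10*b + 25) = (b - 5)*(b + 3)*(b - 5)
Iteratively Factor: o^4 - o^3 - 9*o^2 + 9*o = (o - 3)*(o^3 + 2*o^2 - 3*o) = (o - 3)*(o - 1)*(o^2 + 3*o) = (o - 3)*(o - 1)*(o + 3)*(o)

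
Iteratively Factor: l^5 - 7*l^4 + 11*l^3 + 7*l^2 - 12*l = (l - 3)*(l^4 - 4*l^3 - l^2 + 4*l) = (l - 3)*(l - 1)*(l^3 - 3*l^2 - 4*l) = (l - 3)*(l - 1)*(l + 1)*(l^2 - 4*l) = l*(l - 3)*(l - 1)*(l + 1)*(l - 4)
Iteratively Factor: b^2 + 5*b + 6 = (b + 3)*(b + 2)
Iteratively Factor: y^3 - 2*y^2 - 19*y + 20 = (y - 1)*(y^2 - y - 20) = (y - 5)*(y - 1)*(y + 4)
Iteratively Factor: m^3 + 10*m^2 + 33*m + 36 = (m + 4)*(m^2 + 6*m + 9) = (m + 3)*(m + 4)*(m + 3)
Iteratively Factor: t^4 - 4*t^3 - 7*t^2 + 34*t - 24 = (t - 2)*(t^3 - 2*t^2 - 11*t + 12) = (t - 4)*(t - 2)*(t^2 + 2*t - 3) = (t - 4)*(t - 2)*(t - 1)*(t + 3)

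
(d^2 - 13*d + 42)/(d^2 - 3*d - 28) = (d - 6)/(d + 4)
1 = 1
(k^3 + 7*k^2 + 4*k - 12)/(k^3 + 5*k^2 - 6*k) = (k + 2)/k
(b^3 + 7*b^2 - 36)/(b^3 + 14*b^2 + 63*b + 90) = (b - 2)/(b + 5)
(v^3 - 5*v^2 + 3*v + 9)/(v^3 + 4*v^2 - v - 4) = (v^2 - 6*v + 9)/(v^2 + 3*v - 4)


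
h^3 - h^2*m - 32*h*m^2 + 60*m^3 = (h - 5*m)*(h - 2*m)*(h + 6*m)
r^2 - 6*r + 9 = (r - 3)^2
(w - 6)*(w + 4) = w^2 - 2*w - 24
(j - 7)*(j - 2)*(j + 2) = j^3 - 7*j^2 - 4*j + 28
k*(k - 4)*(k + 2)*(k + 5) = k^4 + 3*k^3 - 18*k^2 - 40*k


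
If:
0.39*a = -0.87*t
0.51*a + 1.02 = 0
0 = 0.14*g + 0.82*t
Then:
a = -2.00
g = -5.25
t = 0.90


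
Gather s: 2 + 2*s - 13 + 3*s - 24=5*s - 35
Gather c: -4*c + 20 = 20 - 4*c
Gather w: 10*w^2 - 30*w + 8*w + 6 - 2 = 10*w^2 - 22*w + 4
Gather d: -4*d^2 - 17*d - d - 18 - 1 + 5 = -4*d^2 - 18*d - 14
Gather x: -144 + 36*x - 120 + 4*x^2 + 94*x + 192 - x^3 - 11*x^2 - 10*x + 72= -x^3 - 7*x^2 + 120*x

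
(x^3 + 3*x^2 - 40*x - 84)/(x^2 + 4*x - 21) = (x^2 - 4*x - 12)/(x - 3)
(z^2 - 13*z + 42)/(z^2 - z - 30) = (z - 7)/(z + 5)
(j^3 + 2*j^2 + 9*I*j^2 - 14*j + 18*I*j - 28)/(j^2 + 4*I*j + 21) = (j^2 + 2*j*(1 + I) + 4*I)/(j - 3*I)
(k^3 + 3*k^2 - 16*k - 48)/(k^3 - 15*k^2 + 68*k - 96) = (k^2 + 7*k + 12)/(k^2 - 11*k + 24)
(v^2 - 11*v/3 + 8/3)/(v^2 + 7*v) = (3*v^2 - 11*v + 8)/(3*v*(v + 7))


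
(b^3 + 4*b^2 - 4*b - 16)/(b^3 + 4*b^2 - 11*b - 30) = (b^2 + 2*b - 8)/(b^2 + 2*b - 15)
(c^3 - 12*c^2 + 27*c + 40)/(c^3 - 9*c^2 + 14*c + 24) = (c^2 - 13*c + 40)/(c^2 - 10*c + 24)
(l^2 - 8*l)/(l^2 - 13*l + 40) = l/(l - 5)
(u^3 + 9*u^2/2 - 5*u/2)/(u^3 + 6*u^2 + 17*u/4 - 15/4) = 2*u/(2*u + 3)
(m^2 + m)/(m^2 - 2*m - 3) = m/(m - 3)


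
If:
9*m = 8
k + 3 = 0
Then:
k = -3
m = 8/9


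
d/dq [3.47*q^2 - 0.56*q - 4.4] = 6.94*q - 0.56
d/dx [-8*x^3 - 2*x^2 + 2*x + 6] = -24*x^2 - 4*x + 2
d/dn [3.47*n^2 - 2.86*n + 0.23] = 6.94*n - 2.86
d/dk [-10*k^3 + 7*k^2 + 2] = 2*k*(7 - 15*k)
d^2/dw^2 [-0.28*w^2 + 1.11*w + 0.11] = -0.560000000000000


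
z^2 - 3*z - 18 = (z - 6)*(z + 3)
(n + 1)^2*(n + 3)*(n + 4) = n^4 + 9*n^3 + 27*n^2 + 31*n + 12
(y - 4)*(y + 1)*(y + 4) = y^3 + y^2 - 16*y - 16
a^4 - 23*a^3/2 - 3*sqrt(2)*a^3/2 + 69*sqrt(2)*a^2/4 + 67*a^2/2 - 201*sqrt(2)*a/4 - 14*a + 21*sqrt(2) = (a - 7)*(a - 4)*(a - 1/2)*(a - 3*sqrt(2)/2)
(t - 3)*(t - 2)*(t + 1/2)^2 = t^4 - 4*t^3 + 5*t^2/4 + 19*t/4 + 3/2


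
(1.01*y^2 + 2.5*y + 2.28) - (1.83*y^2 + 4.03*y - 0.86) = -0.82*y^2 - 1.53*y + 3.14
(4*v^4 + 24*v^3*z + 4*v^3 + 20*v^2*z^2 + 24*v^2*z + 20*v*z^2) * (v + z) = 4*v^5 + 28*v^4*z + 4*v^4 + 44*v^3*z^2 + 28*v^3*z + 20*v^2*z^3 + 44*v^2*z^2 + 20*v*z^3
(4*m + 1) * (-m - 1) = -4*m^2 - 5*m - 1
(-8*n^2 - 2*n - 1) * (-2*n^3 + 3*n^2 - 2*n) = 16*n^5 - 20*n^4 + 12*n^3 + n^2 + 2*n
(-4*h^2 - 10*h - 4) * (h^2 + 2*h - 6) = -4*h^4 - 18*h^3 + 52*h + 24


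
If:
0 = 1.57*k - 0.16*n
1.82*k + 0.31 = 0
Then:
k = -0.17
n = -1.67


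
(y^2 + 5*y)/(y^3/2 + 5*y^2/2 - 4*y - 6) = 2*y*(y + 5)/(y^3 + 5*y^2 - 8*y - 12)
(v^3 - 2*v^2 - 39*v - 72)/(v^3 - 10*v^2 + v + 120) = (v + 3)/(v - 5)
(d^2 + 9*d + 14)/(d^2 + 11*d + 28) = (d + 2)/(d + 4)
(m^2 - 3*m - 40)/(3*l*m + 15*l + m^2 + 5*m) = (m - 8)/(3*l + m)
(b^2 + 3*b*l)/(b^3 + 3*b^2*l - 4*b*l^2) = (b + 3*l)/(b^2 + 3*b*l - 4*l^2)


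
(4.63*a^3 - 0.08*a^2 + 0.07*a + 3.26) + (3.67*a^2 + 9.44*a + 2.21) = 4.63*a^3 + 3.59*a^2 + 9.51*a + 5.47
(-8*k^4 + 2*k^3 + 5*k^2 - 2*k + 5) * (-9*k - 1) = 72*k^5 - 10*k^4 - 47*k^3 + 13*k^2 - 43*k - 5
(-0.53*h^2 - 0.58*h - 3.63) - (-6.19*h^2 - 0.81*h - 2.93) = 5.66*h^2 + 0.23*h - 0.7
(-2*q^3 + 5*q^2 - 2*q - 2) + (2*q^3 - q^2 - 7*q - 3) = 4*q^2 - 9*q - 5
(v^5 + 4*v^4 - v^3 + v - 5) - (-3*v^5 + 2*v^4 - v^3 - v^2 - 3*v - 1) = 4*v^5 + 2*v^4 + v^2 + 4*v - 4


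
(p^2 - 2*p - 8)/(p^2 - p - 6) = (p - 4)/(p - 3)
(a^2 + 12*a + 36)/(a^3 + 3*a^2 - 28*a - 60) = (a + 6)/(a^2 - 3*a - 10)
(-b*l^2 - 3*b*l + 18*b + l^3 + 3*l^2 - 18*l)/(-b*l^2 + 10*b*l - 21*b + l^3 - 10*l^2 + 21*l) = (l + 6)/(l - 7)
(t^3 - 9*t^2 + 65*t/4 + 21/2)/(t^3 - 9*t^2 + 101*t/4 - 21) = (2*t^2 - 11*t - 6)/(2*t^2 - 11*t + 12)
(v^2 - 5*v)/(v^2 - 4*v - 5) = v/(v + 1)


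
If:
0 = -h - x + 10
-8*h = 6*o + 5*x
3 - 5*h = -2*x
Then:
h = 23/7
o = -419/42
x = 47/7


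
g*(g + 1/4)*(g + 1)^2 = g^4 + 9*g^3/4 + 3*g^2/2 + g/4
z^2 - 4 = (z - 2)*(z + 2)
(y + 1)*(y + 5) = y^2 + 6*y + 5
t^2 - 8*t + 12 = (t - 6)*(t - 2)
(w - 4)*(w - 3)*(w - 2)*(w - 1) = w^4 - 10*w^3 + 35*w^2 - 50*w + 24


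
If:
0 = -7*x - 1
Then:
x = -1/7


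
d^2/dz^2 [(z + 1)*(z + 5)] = 2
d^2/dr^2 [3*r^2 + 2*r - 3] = 6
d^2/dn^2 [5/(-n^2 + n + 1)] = 10*(-n^2 + n + (2*n - 1)^2 + 1)/(-n^2 + n + 1)^3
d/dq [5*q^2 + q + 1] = 10*q + 1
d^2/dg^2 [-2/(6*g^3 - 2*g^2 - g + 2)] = 4*(2*(9*g - 1)*(6*g^3 - 2*g^2 - g + 2) - (-18*g^2 + 4*g + 1)^2)/(6*g^3 - 2*g^2 - g + 2)^3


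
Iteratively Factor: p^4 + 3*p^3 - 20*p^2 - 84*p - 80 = (p - 5)*(p^3 + 8*p^2 + 20*p + 16) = (p - 5)*(p + 2)*(p^2 + 6*p + 8) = (p - 5)*(p + 2)*(p + 4)*(p + 2)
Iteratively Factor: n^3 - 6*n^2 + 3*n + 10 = (n - 2)*(n^2 - 4*n - 5) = (n - 5)*(n - 2)*(n + 1)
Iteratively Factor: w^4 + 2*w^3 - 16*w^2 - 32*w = (w + 4)*(w^3 - 2*w^2 - 8*w) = w*(w + 4)*(w^2 - 2*w - 8) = w*(w - 4)*(w + 4)*(w + 2)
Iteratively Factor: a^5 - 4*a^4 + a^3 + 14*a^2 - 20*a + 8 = (a - 1)*(a^4 - 3*a^3 - 2*a^2 + 12*a - 8) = (a - 1)^2*(a^3 - 2*a^2 - 4*a + 8) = (a - 2)*(a - 1)^2*(a^2 - 4) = (a - 2)^2*(a - 1)^2*(a + 2)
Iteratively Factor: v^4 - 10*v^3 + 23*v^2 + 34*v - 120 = (v - 4)*(v^3 - 6*v^2 - v + 30) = (v - 5)*(v - 4)*(v^2 - v - 6) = (v - 5)*(v - 4)*(v + 2)*(v - 3)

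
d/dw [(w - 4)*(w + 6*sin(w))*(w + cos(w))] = (4 - w)*(w + 6*sin(w))*(sin(w) - 1) + (w - 4)*(w + cos(w))*(6*cos(w) + 1) + (w + 6*sin(w))*(w + cos(w))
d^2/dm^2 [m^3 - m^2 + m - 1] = 6*m - 2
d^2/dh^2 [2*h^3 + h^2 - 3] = 12*h + 2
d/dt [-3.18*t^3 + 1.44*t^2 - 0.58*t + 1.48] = -9.54*t^2 + 2.88*t - 0.58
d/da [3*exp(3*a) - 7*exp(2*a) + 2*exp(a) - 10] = (9*exp(2*a) - 14*exp(a) + 2)*exp(a)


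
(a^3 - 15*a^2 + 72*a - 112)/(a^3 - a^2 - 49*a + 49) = (a^2 - 8*a + 16)/(a^2 + 6*a - 7)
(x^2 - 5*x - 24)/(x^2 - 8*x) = (x + 3)/x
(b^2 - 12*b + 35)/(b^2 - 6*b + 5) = (b - 7)/(b - 1)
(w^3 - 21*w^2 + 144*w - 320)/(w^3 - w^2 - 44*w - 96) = (w^2 - 13*w + 40)/(w^2 + 7*w + 12)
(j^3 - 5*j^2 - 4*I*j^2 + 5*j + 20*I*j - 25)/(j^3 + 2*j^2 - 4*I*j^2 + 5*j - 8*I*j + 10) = (j - 5)/(j + 2)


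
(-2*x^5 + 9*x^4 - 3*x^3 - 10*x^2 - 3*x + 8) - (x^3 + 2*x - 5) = -2*x^5 + 9*x^4 - 4*x^3 - 10*x^2 - 5*x + 13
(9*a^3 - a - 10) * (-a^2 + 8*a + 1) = -9*a^5 + 72*a^4 + 10*a^3 + 2*a^2 - 81*a - 10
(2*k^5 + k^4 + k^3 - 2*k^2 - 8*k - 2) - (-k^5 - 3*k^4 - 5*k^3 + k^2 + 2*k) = 3*k^5 + 4*k^4 + 6*k^3 - 3*k^2 - 10*k - 2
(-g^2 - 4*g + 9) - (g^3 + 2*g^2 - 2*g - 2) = -g^3 - 3*g^2 - 2*g + 11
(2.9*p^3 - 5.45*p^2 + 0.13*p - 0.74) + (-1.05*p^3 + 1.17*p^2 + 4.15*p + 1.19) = 1.85*p^3 - 4.28*p^2 + 4.28*p + 0.45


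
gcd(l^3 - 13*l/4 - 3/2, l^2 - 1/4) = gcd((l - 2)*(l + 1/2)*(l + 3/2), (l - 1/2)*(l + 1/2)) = l + 1/2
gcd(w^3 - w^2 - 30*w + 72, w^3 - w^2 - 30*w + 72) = w^3 - w^2 - 30*w + 72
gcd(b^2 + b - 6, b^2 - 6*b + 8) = b - 2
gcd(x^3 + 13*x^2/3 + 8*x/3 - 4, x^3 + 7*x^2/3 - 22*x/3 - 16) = x^2 + 5*x + 6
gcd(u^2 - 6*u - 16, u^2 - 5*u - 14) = u + 2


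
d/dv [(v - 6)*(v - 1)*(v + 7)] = 3*v^2 - 43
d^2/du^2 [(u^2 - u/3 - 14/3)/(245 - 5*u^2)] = 2*(u^3 - 399*u^2 + 147*u - 6517)/(15*(u^6 - 147*u^4 + 7203*u^2 - 117649))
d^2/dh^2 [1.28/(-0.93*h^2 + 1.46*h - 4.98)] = (2.214144*h^2 - 3.475968*h - 1.28*(1.86*h - 1.46)*(3.72*h - 2.92) + 11.856384)/(0.93*h^2 - 1.46*h + 4.98)^3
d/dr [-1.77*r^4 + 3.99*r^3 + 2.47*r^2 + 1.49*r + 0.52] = -7.08*r^3 + 11.97*r^2 + 4.94*r + 1.49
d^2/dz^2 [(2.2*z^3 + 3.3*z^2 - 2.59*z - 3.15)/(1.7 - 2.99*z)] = (-39.33644*z^3 + 67.0956*z^2 - 38.148*z + 63.57857)/(26.730899*z^3 - 45.59451*z^2 + 25.9233*z - 4.913)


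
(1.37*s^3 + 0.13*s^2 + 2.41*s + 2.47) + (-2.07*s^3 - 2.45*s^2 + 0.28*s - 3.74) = -0.7*s^3 - 2.32*s^2 + 2.69*s - 1.27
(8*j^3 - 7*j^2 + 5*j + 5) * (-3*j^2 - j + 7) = -24*j^5 + 13*j^4 + 48*j^3 - 69*j^2 + 30*j + 35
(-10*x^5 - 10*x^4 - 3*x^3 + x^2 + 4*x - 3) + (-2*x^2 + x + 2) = -10*x^5 - 10*x^4 - 3*x^3 - x^2 + 5*x - 1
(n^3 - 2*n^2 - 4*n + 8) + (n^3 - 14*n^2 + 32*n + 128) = 2*n^3 - 16*n^2 + 28*n + 136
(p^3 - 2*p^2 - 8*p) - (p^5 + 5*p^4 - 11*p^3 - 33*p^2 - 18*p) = -p^5 - 5*p^4 + 12*p^3 + 31*p^2 + 10*p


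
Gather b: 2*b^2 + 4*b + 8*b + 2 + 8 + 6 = 2*b^2 + 12*b + 16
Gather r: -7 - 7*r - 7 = -7*r - 14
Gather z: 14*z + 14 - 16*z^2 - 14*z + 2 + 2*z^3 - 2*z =2*z^3 - 16*z^2 - 2*z + 16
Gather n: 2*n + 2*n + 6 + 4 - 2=4*n + 8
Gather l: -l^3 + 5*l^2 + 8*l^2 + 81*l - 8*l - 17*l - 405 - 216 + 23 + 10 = -l^3 + 13*l^2 + 56*l - 588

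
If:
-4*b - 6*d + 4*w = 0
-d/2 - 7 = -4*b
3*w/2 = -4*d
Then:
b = 175/103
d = -42/103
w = 112/103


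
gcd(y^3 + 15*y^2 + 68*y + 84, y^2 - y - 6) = y + 2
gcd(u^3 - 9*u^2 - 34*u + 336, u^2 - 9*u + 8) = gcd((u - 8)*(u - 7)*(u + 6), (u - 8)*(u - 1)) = u - 8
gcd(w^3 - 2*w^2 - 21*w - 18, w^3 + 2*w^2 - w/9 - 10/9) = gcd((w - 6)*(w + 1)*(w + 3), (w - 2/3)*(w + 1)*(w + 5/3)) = w + 1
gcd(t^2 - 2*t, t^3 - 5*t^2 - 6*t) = t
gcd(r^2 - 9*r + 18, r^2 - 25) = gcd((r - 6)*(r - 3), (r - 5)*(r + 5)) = 1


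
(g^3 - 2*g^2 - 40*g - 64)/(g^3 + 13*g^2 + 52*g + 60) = (g^2 - 4*g - 32)/(g^2 + 11*g + 30)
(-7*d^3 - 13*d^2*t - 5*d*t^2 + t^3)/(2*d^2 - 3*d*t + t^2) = (-7*d^3 - 13*d^2*t - 5*d*t^2 + t^3)/(2*d^2 - 3*d*t + t^2)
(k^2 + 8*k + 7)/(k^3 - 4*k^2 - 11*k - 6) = (k + 7)/(k^2 - 5*k - 6)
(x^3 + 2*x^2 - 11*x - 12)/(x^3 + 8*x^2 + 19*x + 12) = (x - 3)/(x + 3)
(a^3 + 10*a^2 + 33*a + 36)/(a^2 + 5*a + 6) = (a^2 + 7*a + 12)/(a + 2)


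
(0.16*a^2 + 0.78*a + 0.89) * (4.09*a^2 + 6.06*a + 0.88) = 0.6544*a^4 + 4.1598*a^3 + 8.5077*a^2 + 6.0798*a + 0.7832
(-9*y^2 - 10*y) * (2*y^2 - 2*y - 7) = -18*y^4 - 2*y^3 + 83*y^2 + 70*y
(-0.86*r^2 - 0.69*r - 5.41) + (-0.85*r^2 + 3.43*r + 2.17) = -1.71*r^2 + 2.74*r - 3.24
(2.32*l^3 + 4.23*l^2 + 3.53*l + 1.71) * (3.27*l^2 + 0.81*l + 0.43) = 7.5864*l^5 + 15.7113*l^4 + 15.967*l^3 + 10.2699*l^2 + 2.903*l + 0.7353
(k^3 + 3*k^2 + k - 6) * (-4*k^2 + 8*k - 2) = -4*k^5 - 4*k^4 + 18*k^3 + 26*k^2 - 50*k + 12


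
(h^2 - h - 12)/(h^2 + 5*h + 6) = (h - 4)/(h + 2)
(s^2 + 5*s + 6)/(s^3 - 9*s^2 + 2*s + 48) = (s + 3)/(s^2 - 11*s + 24)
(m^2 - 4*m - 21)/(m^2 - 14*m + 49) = (m + 3)/(m - 7)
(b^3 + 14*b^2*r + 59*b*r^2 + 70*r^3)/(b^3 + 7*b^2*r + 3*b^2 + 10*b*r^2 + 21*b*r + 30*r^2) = (b + 7*r)/(b + 3)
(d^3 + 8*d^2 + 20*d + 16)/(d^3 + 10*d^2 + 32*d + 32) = (d + 2)/(d + 4)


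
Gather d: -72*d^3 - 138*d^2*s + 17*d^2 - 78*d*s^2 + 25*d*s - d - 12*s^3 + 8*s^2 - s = -72*d^3 + d^2*(17 - 138*s) + d*(-78*s^2 + 25*s - 1) - 12*s^3 + 8*s^2 - s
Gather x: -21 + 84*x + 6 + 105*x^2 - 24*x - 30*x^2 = 75*x^2 + 60*x - 15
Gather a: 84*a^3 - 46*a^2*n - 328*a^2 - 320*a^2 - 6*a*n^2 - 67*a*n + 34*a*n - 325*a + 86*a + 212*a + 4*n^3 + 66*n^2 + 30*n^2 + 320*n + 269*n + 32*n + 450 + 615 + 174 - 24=84*a^3 + a^2*(-46*n - 648) + a*(-6*n^2 - 33*n - 27) + 4*n^3 + 96*n^2 + 621*n + 1215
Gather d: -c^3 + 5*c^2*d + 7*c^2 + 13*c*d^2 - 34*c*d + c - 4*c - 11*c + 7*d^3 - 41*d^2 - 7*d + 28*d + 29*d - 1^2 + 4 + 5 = -c^3 + 7*c^2 - 14*c + 7*d^3 + d^2*(13*c - 41) + d*(5*c^2 - 34*c + 50) + 8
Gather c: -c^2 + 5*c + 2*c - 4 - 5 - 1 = -c^2 + 7*c - 10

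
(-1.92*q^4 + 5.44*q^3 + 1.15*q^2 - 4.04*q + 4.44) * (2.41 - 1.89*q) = 3.6288*q^5 - 14.9088*q^4 + 10.9369*q^3 + 10.4071*q^2 - 18.128*q + 10.7004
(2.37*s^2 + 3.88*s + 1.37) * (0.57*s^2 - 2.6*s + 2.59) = 1.3509*s^4 - 3.9504*s^3 - 3.1688*s^2 + 6.4872*s + 3.5483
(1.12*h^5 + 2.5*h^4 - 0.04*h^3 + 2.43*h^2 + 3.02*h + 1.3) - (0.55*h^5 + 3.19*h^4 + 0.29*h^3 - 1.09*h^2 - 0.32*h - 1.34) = 0.57*h^5 - 0.69*h^4 - 0.33*h^3 + 3.52*h^2 + 3.34*h + 2.64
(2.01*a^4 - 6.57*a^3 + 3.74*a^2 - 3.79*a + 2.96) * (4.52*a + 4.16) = 9.0852*a^5 - 21.3348*a^4 - 10.4264*a^3 - 1.5724*a^2 - 2.3872*a + 12.3136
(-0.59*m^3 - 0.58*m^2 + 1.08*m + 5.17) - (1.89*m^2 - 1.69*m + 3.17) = -0.59*m^3 - 2.47*m^2 + 2.77*m + 2.0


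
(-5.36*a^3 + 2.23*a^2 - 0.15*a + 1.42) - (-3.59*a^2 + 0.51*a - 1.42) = -5.36*a^3 + 5.82*a^2 - 0.66*a + 2.84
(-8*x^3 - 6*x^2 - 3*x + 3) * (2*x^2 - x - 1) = -16*x^5 - 4*x^4 + 8*x^3 + 15*x^2 - 3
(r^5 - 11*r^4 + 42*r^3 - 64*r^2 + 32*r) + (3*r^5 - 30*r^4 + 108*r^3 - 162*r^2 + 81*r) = 4*r^5 - 41*r^4 + 150*r^3 - 226*r^2 + 113*r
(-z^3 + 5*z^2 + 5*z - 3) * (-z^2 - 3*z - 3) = z^5 - 2*z^4 - 17*z^3 - 27*z^2 - 6*z + 9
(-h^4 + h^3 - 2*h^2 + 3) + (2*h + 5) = -h^4 + h^3 - 2*h^2 + 2*h + 8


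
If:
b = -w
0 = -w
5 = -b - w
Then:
No Solution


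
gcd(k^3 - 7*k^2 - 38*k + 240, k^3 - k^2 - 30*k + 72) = k + 6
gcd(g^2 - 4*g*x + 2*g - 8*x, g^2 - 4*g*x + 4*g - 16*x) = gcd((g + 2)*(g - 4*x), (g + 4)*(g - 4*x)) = -g + 4*x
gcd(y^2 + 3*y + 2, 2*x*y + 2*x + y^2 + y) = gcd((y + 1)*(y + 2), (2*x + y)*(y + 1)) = y + 1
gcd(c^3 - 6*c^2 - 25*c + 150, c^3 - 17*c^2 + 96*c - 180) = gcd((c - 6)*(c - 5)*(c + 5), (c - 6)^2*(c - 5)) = c^2 - 11*c + 30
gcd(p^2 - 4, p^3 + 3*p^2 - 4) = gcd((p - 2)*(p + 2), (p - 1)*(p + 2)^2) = p + 2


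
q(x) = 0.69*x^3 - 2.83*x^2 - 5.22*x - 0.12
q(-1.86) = -4.64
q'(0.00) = -5.22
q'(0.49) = -7.50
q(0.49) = -3.28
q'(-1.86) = 12.47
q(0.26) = -1.66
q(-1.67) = -2.51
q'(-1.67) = 10.01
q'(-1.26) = 5.20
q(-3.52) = -46.90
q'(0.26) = -6.55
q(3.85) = -22.79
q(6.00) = 15.72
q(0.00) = -0.12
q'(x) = 2.07*x^2 - 5.66*x - 5.22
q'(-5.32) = 83.48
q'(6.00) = 35.34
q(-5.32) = -156.34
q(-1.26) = 0.58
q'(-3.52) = 40.35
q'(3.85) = 3.67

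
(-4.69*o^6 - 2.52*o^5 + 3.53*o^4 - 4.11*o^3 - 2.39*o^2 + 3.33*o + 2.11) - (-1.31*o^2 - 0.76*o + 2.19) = -4.69*o^6 - 2.52*o^5 + 3.53*o^4 - 4.11*o^3 - 1.08*o^2 + 4.09*o - 0.0800000000000001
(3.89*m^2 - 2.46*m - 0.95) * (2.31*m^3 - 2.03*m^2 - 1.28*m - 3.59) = 8.9859*m^5 - 13.5793*m^4 - 2.1799*m^3 - 8.8878*m^2 + 10.0474*m + 3.4105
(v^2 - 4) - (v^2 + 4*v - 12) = 8 - 4*v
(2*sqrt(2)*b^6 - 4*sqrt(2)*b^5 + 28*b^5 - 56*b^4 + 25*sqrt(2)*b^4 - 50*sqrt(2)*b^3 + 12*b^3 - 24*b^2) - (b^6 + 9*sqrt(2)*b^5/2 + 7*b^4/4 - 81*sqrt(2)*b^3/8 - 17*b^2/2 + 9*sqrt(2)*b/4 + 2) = -b^6 + 2*sqrt(2)*b^6 - 17*sqrt(2)*b^5/2 + 28*b^5 - 231*b^4/4 + 25*sqrt(2)*b^4 - 319*sqrt(2)*b^3/8 + 12*b^3 - 31*b^2/2 - 9*sqrt(2)*b/4 - 2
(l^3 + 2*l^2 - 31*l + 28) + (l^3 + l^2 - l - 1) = 2*l^3 + 3*l^2 - 32*l + 27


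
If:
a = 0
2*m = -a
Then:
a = 0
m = 0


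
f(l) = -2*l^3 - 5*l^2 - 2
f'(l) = -6*l^2 - 10*l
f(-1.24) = -5.87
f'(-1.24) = 3.17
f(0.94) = -8.08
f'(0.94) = -14.70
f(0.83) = -6.59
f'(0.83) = -12.43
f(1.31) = -15.08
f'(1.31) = -23.40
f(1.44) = -18.34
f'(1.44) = -26.84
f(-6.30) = 299.64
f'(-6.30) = -175.14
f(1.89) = -33.36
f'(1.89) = -40.33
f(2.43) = -60.22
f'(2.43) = -59.73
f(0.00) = -2.00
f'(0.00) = 0.00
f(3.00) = -101.00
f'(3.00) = -84.00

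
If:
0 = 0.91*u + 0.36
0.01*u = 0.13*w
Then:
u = -0.40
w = -0.03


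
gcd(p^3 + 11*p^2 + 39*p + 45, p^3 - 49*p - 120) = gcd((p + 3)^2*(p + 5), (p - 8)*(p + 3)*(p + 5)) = p^2 + 8*p + 15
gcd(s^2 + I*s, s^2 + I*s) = s^2 + I*s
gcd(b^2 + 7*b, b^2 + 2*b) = b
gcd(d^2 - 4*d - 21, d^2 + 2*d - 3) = d + 3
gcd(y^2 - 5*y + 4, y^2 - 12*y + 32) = y - 4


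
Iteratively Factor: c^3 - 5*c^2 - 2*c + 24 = (c - 4)*(c^2 - c - 6) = (c - 4)*(c - 3)*(c + 2)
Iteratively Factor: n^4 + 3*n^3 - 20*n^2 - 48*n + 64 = (n - 4)*(n^3 + 7*n^2 + 8*n - 16) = (n - 4)*(n - 1)*(n^2 + 8*n + 16) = (n - 4)*(n - 1)*(n + 4)*(n + 4)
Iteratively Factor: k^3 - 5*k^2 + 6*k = (k - 2)*(k^2 - 3*k) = k*(k - 2)*(k - 3)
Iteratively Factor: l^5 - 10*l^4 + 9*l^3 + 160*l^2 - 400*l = (l - 5)*(l^4 - 5*l^3 - 16*l^2 + 80*l) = (l - 5)^2*(l^3 - 16*l) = l*(l - 5)^2*(l^2 - 16) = l*(l - 5)^2*(l - 4)*(l + 4)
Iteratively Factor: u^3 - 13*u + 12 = (u - 3)*(u^2 + 3*u - 4) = (u - 3)*(u + 4)*(u - 1)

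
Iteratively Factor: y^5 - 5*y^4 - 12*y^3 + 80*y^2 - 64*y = (y)*(y^4 - 5*y^3 - 12*y^2 + 80*y - 64) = y*(y + 4)*(y^3 - 9*y^2 + 24*y - 16) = y*(y - 1)*(y + 4)*(y^2 - 8*y + 16) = y*(y - 4)*(y - 1)*(y + 4)*(y - 4)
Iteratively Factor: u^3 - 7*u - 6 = (u - 3)*(u^2 + 3*u + 2) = (u - 3)*(u + 2)*(u + 1)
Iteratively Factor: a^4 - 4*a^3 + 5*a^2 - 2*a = (a - 1)*(a^3 - 3*a^2 + 2*a) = (a - 1)^2*(a^2 - 2*a) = a*(a - 1)^2*(a - 2)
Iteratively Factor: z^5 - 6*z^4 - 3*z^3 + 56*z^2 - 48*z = (z - 4)*(z^4 - 2*z^3 - 11*z^2 + 12*z) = (z - 4)*(z - 1)*(z^3 - z^2 - 12*z) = (z - 4)^2*(z - 1)*(z^2 + 3*z) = z*(z - 4)^2*(z - 1)*(z + 3)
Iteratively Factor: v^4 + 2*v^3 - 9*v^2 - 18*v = (v + 3)*(v^3 - v^2 - 6*v) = (v - 3)*(v + 3)*(v^2 + 2*v) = (v - 3)*(v + 2)*(v + 3)*(v)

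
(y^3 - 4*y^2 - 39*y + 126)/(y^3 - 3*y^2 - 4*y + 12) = (y^2 - y - 42)/(y^2 - 4)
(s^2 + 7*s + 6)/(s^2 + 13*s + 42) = (s + 1)/(s + 7)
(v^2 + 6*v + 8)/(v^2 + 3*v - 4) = (v + 2)/(v - 1)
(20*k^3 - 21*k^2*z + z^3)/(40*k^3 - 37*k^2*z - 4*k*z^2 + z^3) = (-4*k + z)/(-8*k + z)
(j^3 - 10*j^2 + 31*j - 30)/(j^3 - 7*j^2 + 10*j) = (j - 3)/j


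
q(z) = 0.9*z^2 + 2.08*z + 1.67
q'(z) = 1.8*z + 2.08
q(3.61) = 20.91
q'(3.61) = 8.58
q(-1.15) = 0.47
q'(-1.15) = 0.01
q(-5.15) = 14.83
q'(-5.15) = -7.19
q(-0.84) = 0.56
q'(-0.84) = 0.57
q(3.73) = 21.95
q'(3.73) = 8.79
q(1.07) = 4.93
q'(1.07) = 4.01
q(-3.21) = 4.27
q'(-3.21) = -3.70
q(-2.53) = 2.17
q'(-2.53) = -2.47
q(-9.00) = 55.85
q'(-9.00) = -14.12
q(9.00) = 93.29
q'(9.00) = 18.28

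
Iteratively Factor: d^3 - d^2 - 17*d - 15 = (d + 3)*(d^2 - 4*d - 5) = (d - 5)*(d + 3)*(d + 1)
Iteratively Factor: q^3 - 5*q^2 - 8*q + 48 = (q - 4)*(q^2 - q - 12) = (q - 4)*(q + 3)*(q - 4)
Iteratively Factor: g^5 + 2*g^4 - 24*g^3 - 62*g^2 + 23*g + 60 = (g - 5)*(g^4 + 7*g^3 + 11*g^2 - 7*g - 12) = (g - 5)*(g + 3)*(g^3 + 4*g^2 - g - 4) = (g - 5)*(g - 1)*(g + 3)*(g^2 + 5*g + 4) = (g - 5)*(g - 1)*(g + 1)*(g + 3)*(g + 4)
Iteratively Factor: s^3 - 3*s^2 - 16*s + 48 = (s - 3)*(s^2 - 16) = (s - 3)*(s + 4)*(s - 4)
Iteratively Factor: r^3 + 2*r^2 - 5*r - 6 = (r - 2)*(r^2 + 4*r + 3) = (r - 2)*(r + 1)*(r + 3)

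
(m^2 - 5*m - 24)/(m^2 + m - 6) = (m - 8)/(m - 2)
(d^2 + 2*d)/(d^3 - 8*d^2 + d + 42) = d/(d^2 - 10*d + 21)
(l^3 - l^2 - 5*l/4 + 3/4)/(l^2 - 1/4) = (2*l^2 - l - 3)/(2*l + 1)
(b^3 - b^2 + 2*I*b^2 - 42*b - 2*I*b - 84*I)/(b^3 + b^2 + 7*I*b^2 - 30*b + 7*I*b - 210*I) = (b^2 + b*(-7 + 2*I) - 14*I)/(b^2 + b*(-5 + 7*I) - 35*I)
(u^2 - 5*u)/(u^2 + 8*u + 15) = u*(u - 5)/(u^2 + 8*u + 15)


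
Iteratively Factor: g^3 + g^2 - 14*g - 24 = (g + 2)*(g^2 - g - 12) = (g - 4)*(g + 2)*(g + 3)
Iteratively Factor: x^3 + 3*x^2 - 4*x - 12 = (x + 2)*(x^2 + x - 6) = (x - 2)*(x + 2)*(x + 3)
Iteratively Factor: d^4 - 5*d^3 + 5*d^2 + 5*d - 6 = (d - 3)*(d^3 - 2*d^2 - d + 2) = (d - 3)*(d - 1)*(d^2 - d - 2) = (d - 3)*(d - 2)*(d - 1)*(d + 1)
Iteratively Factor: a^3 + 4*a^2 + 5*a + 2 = (a + 2)*(a^2 + 2*a + 1) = (a + 1)*(a + 2)*(a + 1)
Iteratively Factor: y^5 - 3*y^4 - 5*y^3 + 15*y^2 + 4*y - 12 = (y + 1)*(y^4 - 4*y^3 - y^2 + 16*y - 12) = (y - 2)*(y + 1)*(y^3 - 2*y^2 - 5*y + 6) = (y - 3)*(y - 2)*(y + 1)*(y^2 + y - 2) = (y - 3)*(y - 2)*(y - 1)*(y + 1)*(y + 2)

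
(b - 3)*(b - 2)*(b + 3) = b^3 - 2*b^2 - 9*b + 18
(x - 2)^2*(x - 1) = x^3 - 5*x^2 + 8*x - 4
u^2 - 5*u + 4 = (u - 4)*(u - 1)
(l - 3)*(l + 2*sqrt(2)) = l^2 - 3*l + 2*sqrt(2)*l - 6*sqrt(2)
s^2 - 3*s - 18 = (s - 6)*(s + 3)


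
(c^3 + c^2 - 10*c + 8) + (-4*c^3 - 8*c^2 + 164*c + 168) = -3*c^3 - 7*c^2 + 154*c + 176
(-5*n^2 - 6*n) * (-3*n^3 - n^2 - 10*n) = 15*n^5 + 23*n^4 + 56*n^3 + 60*n^2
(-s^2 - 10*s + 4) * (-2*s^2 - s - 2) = 2*s^4 + 21*s^3 + 4*s^2 + 16*s - 8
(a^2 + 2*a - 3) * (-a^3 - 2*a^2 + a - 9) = -a^5 - 4*a^4 - a^2 - 21*a + 27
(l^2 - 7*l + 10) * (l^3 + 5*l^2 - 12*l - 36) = l^5 - 2*l^4 - 37*l^3 + 98*l^2 + 132*l - 360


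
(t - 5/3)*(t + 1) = t^2 - 2*t/3 - 5/3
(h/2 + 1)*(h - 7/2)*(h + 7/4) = h^3/2 + h^2/8 - 77*h/16 - 49/8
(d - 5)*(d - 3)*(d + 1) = d^3 - 7*d^2 + 7*d + 15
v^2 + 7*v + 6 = (v + 1)*(v + 6)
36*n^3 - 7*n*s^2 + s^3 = (-6*n + s)*(-3*n + s)*(2*n + s)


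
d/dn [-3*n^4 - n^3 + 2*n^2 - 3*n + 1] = -12*n^3 - 3*n^2 + 4*n - 3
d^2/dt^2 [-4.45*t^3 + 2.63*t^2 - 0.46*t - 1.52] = 5.26 - 26.7*t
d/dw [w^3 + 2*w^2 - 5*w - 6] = 3*w^2 + 4*w - 5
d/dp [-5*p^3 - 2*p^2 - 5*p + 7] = -15*p^2 - 4*p - 5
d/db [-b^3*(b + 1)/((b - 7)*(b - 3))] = b^2*(-2*b^3 + 29*b^2 - 64*b - 63)/(b^4 - 20*b^3 + 142*b^2 - 420*b + 441)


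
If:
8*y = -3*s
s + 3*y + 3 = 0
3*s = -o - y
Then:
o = -63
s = 24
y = -9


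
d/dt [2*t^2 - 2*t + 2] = 4*t - 2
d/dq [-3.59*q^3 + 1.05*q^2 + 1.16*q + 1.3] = -10.77*q^2 + 2.1*q + 1.16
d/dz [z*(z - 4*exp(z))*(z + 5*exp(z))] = z^2*exp(z) + 3*z^2 - 40*z*exp(2*z) + 2*z*exp(z) - 20*exp(2*z)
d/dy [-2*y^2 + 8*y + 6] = 8 - 4*y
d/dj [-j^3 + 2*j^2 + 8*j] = -3*j^2 + 4*j + 8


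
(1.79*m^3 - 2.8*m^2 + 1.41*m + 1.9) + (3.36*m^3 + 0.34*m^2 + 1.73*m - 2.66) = 5.15*m^3 - 2.46*m^2 + 3.14*m - 0.76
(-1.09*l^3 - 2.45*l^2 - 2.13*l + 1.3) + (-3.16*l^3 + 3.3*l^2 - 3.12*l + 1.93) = -4.25*l^3 + 0.85*l^2 - 5.25*l + 3.23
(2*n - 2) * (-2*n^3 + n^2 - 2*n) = -4*n^4 + 6*n^3 - 6*n^2 + 4*n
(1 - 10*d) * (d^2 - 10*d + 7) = -10*d^3 + 101*d^2 - 80*d + 7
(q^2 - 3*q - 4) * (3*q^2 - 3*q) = 3*q^4 - 12*q^3 - 3*q^2 + 12*q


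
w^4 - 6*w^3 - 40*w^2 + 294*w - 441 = (w - 7)*(w - 3)^2*(w + 7)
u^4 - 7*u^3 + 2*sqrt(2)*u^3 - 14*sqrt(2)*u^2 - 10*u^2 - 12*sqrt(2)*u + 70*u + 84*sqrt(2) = (u - 7)*(u - 2*sqrt(2))*(u + sqrt(2))*(u + 3*sqrt(2))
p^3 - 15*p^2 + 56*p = p*(p - 8)*(p - 7)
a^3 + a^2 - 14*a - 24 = (a - 4)*(a + 2)*(a + 3)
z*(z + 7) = z^2 + 7*z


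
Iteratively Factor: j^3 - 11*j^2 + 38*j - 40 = (j - 4)*(j^2 - 7*j + 10) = (j - 5)*(j - 4)*(j - 2)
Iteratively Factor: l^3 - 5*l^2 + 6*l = (l - 3)*(l^2 - 2*l) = (l - 3)*(l - 2)*(l)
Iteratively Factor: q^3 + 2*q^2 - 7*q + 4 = (q + 4)*(q^2 - 2*q + 1) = (q - 1)*(q + 4)*(q - 1)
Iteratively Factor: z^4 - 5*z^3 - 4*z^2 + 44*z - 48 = (z - 2)*(z^3 - 3*z^2 - 10*z + 24) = (z - 4)*(z - 2)*(z^2 + z - 6) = (z - 4)*(z - 2)*(z + 3)*(z - 2)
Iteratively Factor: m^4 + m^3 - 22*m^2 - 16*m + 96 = (m + 4)*(m^3 - 3*m^2 - 10*m + 24) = (m - 2)*(m + 4)*(m^2 - m - 12) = (m - 2)*(m + 3)*(m + 4)*(m - 4)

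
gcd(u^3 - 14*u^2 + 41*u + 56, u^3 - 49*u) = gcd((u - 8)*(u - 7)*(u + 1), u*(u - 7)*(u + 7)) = u - 7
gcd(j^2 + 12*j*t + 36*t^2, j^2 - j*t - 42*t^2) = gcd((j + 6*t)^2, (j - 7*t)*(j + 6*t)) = j + 6*t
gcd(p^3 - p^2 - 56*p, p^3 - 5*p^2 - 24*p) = p^2 - 8*p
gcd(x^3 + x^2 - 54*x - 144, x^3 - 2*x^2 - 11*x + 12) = x + 3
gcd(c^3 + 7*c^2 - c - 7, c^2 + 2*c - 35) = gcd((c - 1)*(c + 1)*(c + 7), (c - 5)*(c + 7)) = c + 7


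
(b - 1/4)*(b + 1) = b^2 + 3*b/4 - 1/4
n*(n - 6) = n^2 - 6*n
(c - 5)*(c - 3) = c^2 - 8*c + 15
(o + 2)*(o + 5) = o^2 + 7*o + 10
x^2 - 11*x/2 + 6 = (x - 4)*(x - 3/2)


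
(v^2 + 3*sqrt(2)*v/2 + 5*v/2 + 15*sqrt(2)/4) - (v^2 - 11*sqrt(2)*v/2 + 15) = 5*v/2 + 7*sqrt(2)*v - 15 + 15*sqrt(2)/4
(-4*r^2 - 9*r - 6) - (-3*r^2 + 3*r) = -r^2 - 12*r - 6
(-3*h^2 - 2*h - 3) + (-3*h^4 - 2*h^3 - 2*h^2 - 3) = -3*h^4 - 2*h^3 - 5*h^2 - 2*h - 6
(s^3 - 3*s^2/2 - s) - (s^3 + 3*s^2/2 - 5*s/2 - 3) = -3*s^2 + 3*s/2 + 3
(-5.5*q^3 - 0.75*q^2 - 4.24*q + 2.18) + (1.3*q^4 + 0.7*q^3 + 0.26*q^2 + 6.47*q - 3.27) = 1.3*q^4 - 4.8*q^3 - 0.49*q^2 + 2.23*q - 1.09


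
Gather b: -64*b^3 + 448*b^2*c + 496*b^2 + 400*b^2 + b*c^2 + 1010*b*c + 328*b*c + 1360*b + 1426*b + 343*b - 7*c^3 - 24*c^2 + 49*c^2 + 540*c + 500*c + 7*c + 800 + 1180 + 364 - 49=-64*b^3 + b^2*(448*c + 896) + b*(c^2 + 1338*c + 3129) - 7*c^3 + 25*c^2 + 1047*c + 2295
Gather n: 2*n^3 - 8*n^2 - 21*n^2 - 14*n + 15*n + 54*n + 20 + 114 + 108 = 2*n^3 - 29*n^2 + 55*n + 242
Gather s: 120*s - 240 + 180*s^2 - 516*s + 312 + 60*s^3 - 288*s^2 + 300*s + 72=60*s^3 - 108*s^2 - 96*s + 144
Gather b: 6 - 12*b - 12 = -12*b - 6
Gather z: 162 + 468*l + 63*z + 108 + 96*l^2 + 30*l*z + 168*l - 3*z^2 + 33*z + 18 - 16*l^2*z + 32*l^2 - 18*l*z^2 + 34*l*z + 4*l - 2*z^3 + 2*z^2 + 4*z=128*l^2 + 640*l - 2*z^3 + z^2*(-18*l - 1) + z*(-16*l^2 + 64*l + 100) + 288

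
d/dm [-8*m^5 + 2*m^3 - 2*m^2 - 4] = 2*m*(-20*m^3 + 3*m - 2)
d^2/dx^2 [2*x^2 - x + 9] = 4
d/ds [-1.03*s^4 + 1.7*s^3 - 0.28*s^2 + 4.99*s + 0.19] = -4.12*s^3 + 5.1*s^2 - 0.56*s + 4.99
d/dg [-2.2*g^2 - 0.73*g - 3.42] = -4.4*g - 0.73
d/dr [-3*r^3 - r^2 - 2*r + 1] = -9*r^2 - 2*r - 2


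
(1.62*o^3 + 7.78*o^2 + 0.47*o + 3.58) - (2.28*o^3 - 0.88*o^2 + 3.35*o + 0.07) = -0.66*o^3 + 8.66*o^2 - 2.88*o + 3.51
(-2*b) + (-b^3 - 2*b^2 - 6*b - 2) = -b^3 - 2*b^2 - 8*b - 2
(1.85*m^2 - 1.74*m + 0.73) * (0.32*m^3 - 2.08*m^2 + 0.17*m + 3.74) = 0.592*m^5 - 4.4048*m^4 + 4.1673*m^3 + 5.1048*m^2 - 6.3835*m + 2.7302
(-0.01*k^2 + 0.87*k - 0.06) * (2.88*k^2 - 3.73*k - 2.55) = -0.0288*k^4 + 2.5429*k^3 - 3.3924*k^2 - 1.9947*k + 0.153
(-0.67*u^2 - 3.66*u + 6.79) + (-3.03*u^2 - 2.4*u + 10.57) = -3.7*u^2 - 6.06*u + 17.36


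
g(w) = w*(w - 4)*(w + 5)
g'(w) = w*(w - 4) + w*(w + 5) + (w - 4)*(w + 5)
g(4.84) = 40.01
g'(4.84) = 59.96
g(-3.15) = 41.67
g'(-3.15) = 3.47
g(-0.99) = 19.81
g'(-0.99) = -19.04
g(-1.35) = 26.36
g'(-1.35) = -17.23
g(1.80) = -26.93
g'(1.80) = -6.68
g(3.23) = -20.47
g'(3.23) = 17.76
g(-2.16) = 37.79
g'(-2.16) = -10.32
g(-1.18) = 23.35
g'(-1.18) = -18.18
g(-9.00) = -468.00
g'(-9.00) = 205.00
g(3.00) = -24.00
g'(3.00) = 13.00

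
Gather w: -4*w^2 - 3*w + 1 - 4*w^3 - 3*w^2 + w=-4*w^3 - 7*w^2 - 2*w + 1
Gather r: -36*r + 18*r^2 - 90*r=18*r^2 - 126*r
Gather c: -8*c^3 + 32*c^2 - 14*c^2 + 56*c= -8*c^3 + 18*c^2 + 56*c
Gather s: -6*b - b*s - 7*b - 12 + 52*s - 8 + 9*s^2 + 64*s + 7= -13*b + 9*s^2 + s*(116 - b) - 13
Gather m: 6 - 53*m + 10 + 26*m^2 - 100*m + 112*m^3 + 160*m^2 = 112*m^3 + 186*m^2 - 153*m + 16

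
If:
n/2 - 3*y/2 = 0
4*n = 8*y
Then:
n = 0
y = 0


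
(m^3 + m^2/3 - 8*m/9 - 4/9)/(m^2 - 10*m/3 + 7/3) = (9*m^2 + 12*m + 4)/(3*(3*m - 7))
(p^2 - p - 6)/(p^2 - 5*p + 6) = (p + 2)/(p - 2)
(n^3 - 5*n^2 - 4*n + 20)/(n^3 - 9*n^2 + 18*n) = (n^3 - 5*n^2 - 4*n + 20)/(n*(n^2 - 9*n + 18))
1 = 1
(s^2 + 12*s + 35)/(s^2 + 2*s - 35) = (s + 5)/(s - 5)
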